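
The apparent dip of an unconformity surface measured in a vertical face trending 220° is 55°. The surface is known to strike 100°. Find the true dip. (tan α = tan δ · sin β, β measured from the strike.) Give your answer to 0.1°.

The section is 60° from the strike.
tan δ = tan α / sin β = tan 55° / sin 60° = 1.4281 / 0.8660 = 1.6491
true dip = arctan 1.6491 = 58.77°

58.8°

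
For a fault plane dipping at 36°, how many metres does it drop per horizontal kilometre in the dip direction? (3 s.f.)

727 m

drop per km = 1000 × tan 36° = 1000 × 0.7265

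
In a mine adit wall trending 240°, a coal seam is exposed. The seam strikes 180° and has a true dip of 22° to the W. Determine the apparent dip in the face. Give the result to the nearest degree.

Angle between strike (180°) and section (240°): β = 60°.
tan(apparent dip) = tan 22° · sin 60° = 0.3499
α = arctan(0.3499) = 19.28°

19°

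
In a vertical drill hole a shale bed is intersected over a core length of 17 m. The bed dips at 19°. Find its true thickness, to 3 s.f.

16.1 m

True thickness t = h · cos(dip) = 17 × cos 19°
t = 17 × 0.9455 = 16.074 m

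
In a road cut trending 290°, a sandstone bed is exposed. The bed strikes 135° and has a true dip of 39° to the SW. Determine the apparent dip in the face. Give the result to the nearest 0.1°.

18.9°

The strike is 135° and the section trends 290°; the acute angle between them is β = 25°.
tan(apparent dip) = tan 39° · sin 25° = 0.3422
apparent dip = arctan 0.3422 = 18.89°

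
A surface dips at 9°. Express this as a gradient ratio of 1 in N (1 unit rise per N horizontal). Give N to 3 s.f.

1 : N means tan θ = 1/N, so N = 1/tan 9° = 1/0.1584

1 in 6.31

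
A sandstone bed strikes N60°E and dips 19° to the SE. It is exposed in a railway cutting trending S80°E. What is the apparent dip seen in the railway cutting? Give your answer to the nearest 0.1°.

12.5°

Angle between strike (N60°E) and section (S80°E): β = 40°.
tan(apparent dip) = tan 19° · sin 40° = 0.2213
α = arctan(0.2213) = 12.48°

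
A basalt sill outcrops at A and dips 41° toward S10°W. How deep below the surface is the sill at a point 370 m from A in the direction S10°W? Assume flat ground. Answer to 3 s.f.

322 m

The hole is directly down-dip from the outcrop, so the down-dip offset is 370 m.
Depth = down-dip offset × tan(dip) = 370.00 × tan 41° = 370.00 × 0.8693
Depth = 321.64 m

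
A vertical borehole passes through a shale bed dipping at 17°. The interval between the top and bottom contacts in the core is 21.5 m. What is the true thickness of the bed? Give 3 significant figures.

20.6 m

True thickness t = h · cos(dip) = 21.5 × cos 17°
t = 21.5 × 0.9563 = 20.561 m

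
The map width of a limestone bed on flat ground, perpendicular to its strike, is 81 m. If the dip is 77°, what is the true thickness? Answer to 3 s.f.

78.9 m

True thickness t = w · sin(dip) = 81 × sin 77°
t = 81 × 0.9744 = 78.924 m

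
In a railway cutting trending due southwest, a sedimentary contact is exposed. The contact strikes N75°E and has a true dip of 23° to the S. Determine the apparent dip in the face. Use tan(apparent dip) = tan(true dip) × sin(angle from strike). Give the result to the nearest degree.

The section lies 30° from the strike.
tan α = tan 23° × sin 30° = 0.4245 × 0.5000 = 0.2122
α = arctan(0.2122) = 11.98°

12°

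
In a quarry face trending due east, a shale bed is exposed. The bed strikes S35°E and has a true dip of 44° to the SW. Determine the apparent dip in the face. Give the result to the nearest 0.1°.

38.3°

The section lies 55° from the strike.
tan α = tan 44° × sin 55° = 0.9657 × 0.8192 = 0.7910
apparent dip = arctan 0.7910 = 38.35°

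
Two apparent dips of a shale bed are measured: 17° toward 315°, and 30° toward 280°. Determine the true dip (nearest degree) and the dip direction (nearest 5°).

Each apparent-dip line lies in the plane. As unit vectors (x east, y north, z up), v₁ plunges 17°→315° and v₂ plunges 30°→280°.
n = v₁ × v₂ = (-0.294, -0.089, 0.475) (taken with n_z > 0).
True dip = arccos(n_z / |n|) = arccos(0.8397) = 32.9°.
Dip direction = atan2(-0.294, -0.089) = 253° (azimuth of n's horizontal projection).

true dip 33°, dip direction 255°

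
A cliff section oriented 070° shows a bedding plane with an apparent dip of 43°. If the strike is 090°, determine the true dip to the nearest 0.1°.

The section is 20° from the strike.
tan(true dip) = tan 43° / sin 20° = 2.7265
δ = arctan(2.7265) = 69.86°

69.9°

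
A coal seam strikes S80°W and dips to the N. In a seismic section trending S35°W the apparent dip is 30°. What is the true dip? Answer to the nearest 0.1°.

The section is 45° from the strike.
tan(true dip) = tan 30° / sin 45° = 0.8165
true dip = arctan 0.8165 = 39.23°

39.2°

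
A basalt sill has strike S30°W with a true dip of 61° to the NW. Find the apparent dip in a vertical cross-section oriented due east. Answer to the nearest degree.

The strike is S30°W and the section trends due east; the acute angle between them is β = 60°.
tan α = tan 61° × sin 60° = 1.8040 × 0.8660 = 1.5624
apparent dip = arctan 1.5624 = 57.38°

57°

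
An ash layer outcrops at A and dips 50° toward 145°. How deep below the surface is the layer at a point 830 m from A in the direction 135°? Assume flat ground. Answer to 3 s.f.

974 m

The hole lies 10° from the dip direction, so the down-dip offset is 830 × cos 10° = 817.39 m.
Depth = down-dip offset × tan(dip) = 817.39 × tan 50° = 817.39 × 1.1918
Depth = 974.13 m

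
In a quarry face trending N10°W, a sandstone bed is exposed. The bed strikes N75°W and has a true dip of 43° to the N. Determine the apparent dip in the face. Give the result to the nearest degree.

Angle between strike (N75°W) and section (N10°W): β = 65°.
tan α = tan 43° × sin 65° = 0.9325 × 0.9063 = 0.8451
α = arctan(0.8451) = 40.20°

40°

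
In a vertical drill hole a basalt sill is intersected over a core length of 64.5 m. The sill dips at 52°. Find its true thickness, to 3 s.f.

39.7 m

True thickness t = h · cos(dip) = 64.5 × cos 52°
t = 64.5 × 0.6157 = 39.710 m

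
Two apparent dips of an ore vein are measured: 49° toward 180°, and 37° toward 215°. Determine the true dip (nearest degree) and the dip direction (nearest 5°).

Represent each trace as a vector plunging at its apparent dip toward its trend (east-north-up frame): v₁ = (0.000, -0.656, -0.755), v₂ = (-0.458, -0.654, -0.602).
Cross product v₁ × v₂ gives the pole to the plane: n ∝ (0.099, -0.346, 0.301).
Dip δ = arctan(|n_h|/n_z) = arctan(0.360/0.301) = 50.1°.
Dip direction = atan2(0.099, -0.346) = 164° (azimuth of n's horizontal projection).

true dip 50°, dip direction 165°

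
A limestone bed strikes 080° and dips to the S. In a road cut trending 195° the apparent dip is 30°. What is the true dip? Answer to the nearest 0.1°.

The section is 65° from the strike.
tan(true dip) = tan 30° / sin 65° = 0.6370
δ = arctan(0.6370) = 32.50°

32.5°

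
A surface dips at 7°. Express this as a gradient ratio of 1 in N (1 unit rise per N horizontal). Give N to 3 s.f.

1 in 8.14

1 : N means tan θ = 1/N, so N = 1/tan 7° = 1/0.1228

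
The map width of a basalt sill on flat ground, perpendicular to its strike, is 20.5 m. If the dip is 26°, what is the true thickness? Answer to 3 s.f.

8.99 m

True thickness t = w · sin(dip) = 20.5 × sin 26°
t = 20.5 × 0.4384 = 8.987 m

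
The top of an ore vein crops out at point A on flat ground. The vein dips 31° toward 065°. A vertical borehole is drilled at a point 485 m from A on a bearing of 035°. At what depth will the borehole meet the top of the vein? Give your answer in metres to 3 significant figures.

The hole lies 30° from the dip direction, so the down-dip offset is 485 × cos 30° = 420.02 m.
Depth = down-dip offset × tan(dip) = 420.02 × tan 31° = 420.02 × 0.6009
Depth = 252.37 m

252 m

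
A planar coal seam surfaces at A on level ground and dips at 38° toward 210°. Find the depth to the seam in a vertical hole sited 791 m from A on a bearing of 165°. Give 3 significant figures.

437 m

The hole lies 45° from the dip direction, so the down-dip offset is 791 × cos 45° = 559.32 m.
Depth = down-dip offset × tan(dip) = 559.32 × tan 38° = 559.32 × 0.7813
Depth = 436.99 m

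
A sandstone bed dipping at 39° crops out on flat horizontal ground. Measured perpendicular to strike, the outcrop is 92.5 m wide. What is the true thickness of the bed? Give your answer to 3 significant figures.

True thickness t = w · sin(dip) = 92.5 × sin 39°
t = 92.5 × 0.6293 = 58.212 m

58.2 m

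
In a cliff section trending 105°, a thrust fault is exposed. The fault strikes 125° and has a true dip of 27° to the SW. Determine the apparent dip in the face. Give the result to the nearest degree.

10°

Angle between strike (125°) and section (105°): β = 20°.
tan α = tan 27° × sin 20° = 0.5095 × 0.3420 = 0.1743
apparent dip = arctan 0.1743 = 9.89°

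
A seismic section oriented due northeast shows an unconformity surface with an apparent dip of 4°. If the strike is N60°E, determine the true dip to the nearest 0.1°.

15.1°

The section is 15° from the strike.
tan δ = tan α / sin β = tan 4° / sin 15° = 0.0699 / 0.2588 = 0.2702
δ = arctan(0.2702) = 15.12°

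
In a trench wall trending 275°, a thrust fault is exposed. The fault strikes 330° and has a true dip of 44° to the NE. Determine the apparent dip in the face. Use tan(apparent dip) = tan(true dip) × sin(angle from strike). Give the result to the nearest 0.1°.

38.3°

The strike is 330° and the section trends 275°; the acute angle between them is β = 55°.
tan α = tan 44° × sin 55° = 0.9657 × 0.8192 = 0.7910
apparent dip = arctan 0.7910 = 38.35°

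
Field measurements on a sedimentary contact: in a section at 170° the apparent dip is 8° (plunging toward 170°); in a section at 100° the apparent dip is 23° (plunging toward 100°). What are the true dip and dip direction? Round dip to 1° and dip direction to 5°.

The two traces are lines in the plane: v₁ = (sin 170°·cos 8°, cos 170°·cos 8°, −sin 8°), v₂ = (sin 100°·cos 23°, cos 100°·cos 23°, −sin 23°).
Cross product v₁ × v₂ gives the pole to the plane: n ∝ (0.359, -0.059, 0.857).
Dip δ = arctan(|n_h|/n_z) = arctan(0.364/0.857) = 23.0°.
Dip direction = azimuth of (n_x, n_y) = atan2(0.359, -0.059) = 99°.

true dip 23°, dip direction 100°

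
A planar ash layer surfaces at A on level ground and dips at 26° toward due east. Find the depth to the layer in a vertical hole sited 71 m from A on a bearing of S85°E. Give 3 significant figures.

34.5 m

The hole lies 5° from the dip direction, so the down-dip offset is 71 × cos 5° = 70.73 m.
Depth = down-dip offset × tan(dip) = 70.73 × tan 26° = 70.73 × 0.4877
Depth = 34.50 m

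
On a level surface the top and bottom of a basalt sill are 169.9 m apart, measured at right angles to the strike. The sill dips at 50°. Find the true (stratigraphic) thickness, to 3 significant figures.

True thickness t = w · sin(dip) = 169.9 × sin 50°
t = 169.9 × 0.7660 = 130.151 m

130 m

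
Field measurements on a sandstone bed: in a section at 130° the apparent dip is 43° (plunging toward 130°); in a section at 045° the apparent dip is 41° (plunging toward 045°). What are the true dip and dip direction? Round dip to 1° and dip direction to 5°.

true dip 51°, dip direction 090°

Each apparent-dip line lies in the plane. As unit vectors (x east, y north, z up), v₁ plunges 43°→130° and v₂ plunges 41°→045°.
The plane normal is n = v₁ × v₂ ∝ (0.672, 0.004, 0.550).
tan δ = √(n_x²+n_y²)/n_z = 0.672/0.550, so δ = 50.7°.
The horizontal component of n points toward azimuth atan2(n_x, n_y) = 90°, the dip direction.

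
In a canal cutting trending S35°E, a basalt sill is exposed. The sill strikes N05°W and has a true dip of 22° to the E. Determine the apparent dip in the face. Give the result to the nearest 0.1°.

The strike is N05°W and the section trends S35°E; the acute angle between them is β = 30°.
tan(apparent dip) = tan 22° · sin 30° = 0.2020
α = arctan(0.2020) = 11.42°

11.4°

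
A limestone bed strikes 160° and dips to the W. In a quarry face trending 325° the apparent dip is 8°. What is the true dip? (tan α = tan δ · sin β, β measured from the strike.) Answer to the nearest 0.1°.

28.5°

The section is 15° from the strike.
tan δ = tan α / sin β = tan 8° / sin 15° = 0.1405 / 0.2588 = 0.5430
δ = arctan(0.5430) = 28.50°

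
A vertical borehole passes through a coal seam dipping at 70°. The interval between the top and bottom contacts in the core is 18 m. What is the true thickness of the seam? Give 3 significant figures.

True thickness t = h · cos(dip) = 18 × cos 70°
t = 18 × 0.3420 = 6.156 m

6.16 m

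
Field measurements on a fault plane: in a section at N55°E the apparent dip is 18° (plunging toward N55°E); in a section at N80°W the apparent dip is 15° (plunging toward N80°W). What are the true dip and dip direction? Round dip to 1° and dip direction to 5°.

The two traces are lines in the plane: v₁ = (sin 55°·cos 18°, cos 55°·cos 18°, −sin 18°), v₂ = (sin 280°·cos 15°, cos 280°·cos 15°, −sin 15°).
n = v₁ × v₂ = (-0.089, 0.496, 0.650) (taken with n_z > 0).
True dip = arccos(n_z / |n|) = arccos(0.7903) = 37.8°.
Dip direction = atan2(-0.089, 0.496) = 350° (azimuth of n's horizontal projection).

true dip 38°, dip direction 350°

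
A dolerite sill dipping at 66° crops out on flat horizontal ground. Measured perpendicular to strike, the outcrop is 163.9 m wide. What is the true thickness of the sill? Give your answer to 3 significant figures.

150 m

True thickness t = w · sin(dip) = 163.9 × sin 66°
t = 163.9 × 0.9135 = 149.730 m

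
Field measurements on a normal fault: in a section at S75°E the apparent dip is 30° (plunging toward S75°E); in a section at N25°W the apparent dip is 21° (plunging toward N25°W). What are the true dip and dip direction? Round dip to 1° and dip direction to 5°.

The two traces are lines in the plane: v₁ = (sin 105°·cos 30°, cos 105°·cos 30°, −sin 30°), v₂ = (sin 335°·cos 21°, cos 335°·cos 21°, −sin 21°).
n = v₁ × v₂ = (0.503, 0.497, 0.619) (taken with n_z > 0).
Dip δ = arctan(|n_h|/n_z) = arctan(0.707/0.619) = 48.8°.
The horizontal component of n points toward azimuth atan2(n_x, n_y) = 45°, the dip direction.

true dip 49°, dip direction 045°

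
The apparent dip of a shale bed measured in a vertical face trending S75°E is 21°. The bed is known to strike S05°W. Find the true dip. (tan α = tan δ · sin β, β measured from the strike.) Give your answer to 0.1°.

The section is 80° from the strike.
tan δ = tan α / sin β = tan 21° / sin 80° = 0.3839 / 0.9848 = 0.3898
δ = arctan(0.3898) = 21.30°

21.3°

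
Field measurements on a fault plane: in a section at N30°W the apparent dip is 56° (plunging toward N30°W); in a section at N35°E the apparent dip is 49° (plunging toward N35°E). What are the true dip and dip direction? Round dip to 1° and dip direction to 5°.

true dip 58°, dip direction 350°

Represent each trace as a vector plunging at its apparent dip toward its trend (east-north-up frame): v₁ = (-0.280, 0.484, -0.829), v₂ = (0.376, 0.537, -0.755).
n = v₁ × v₂ = (-0.080, 0.523, 0.332) (taken with n_z > 0).
Dip δ = arctan(|n_h|/n_z) = arctan(0.529/0.332) = 57.9°.
Dip direction = azimuth of (n_x, n_y) = atan2(-0.080, 0.523) = 351°.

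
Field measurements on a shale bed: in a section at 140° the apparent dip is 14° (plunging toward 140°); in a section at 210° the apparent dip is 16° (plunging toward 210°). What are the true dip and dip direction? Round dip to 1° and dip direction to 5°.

Each apparent-dip line lies in the plane. As unit vectors (x east, y north, z up), v₁ plunges 14°→140° and v₂ plunges 16°→210°.
The plane normal is n = v₁ × v₂ ∝ (-0.003, -0.288, 0.876).
Dip δ = arctan(|n_h|/n_z) = arctan(0.288/0.876) = 18.2°.
The horizontal component of n points toward azimuth atan2(n_x, n_y) = 181°, the dip direction.

true dip 18°, dip direction 180°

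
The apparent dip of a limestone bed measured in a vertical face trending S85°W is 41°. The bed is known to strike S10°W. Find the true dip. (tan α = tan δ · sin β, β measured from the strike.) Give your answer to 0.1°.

42.0°

The section is 75° from the strike.
tan(true dip) = tan 41° / sin 75° = 0.9000
δ = arctan(0.9000) = 41.99°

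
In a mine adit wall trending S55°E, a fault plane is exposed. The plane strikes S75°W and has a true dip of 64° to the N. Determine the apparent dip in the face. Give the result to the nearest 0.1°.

57.5°

Angle between strike (S75°W) and section (S55°E): β = 50°.
tan α = tan 64° × sin 50° = 2.0503 × 0.7660 = 1.5706
apparent dip = arctan 1.5706 = 57.52°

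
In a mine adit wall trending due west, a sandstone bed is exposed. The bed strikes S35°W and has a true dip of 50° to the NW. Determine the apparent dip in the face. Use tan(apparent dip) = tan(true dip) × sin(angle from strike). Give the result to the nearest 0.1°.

Angle between strike (S35°W) and section (due west): β = 55°.
tan α = tan 50° × sin 55° = 1.1918 × 0.8192 = 0.9762
α = arctan(0.9762) = 44.31°

44.3°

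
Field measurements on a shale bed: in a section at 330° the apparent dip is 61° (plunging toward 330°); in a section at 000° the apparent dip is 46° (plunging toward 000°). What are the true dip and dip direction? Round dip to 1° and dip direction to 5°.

true dip 64°, dip direction 300°

Each apparent-dip line lies in the plane. As unit vectors (x east, y north, z up), v₁ plunges 61°→330° and v₂ plunges 46°→000°.
Cross product v₁ × v₂ gives the pole to the plane: n ∝ (-0.306, 0.174, 0.168).
True dip = arccos(n_z / |n|) = arccos(0.4317) = 64.4°.
The horizontal component of n points toward azimuth atan2(n_x, n_y) = 300°, the dip direction.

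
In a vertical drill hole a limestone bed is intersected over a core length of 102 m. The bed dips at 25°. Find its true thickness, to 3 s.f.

92.4 m

True thickness t = h · cos(dip) = 102 × cos 25°
t = 102 × 0.9063 = 92.443 m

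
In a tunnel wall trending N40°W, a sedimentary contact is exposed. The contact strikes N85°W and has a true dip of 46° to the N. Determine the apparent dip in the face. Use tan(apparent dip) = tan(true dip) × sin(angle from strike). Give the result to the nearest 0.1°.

36.2°

The section lies 45° from the strike.
tan α = tan 46° × sin 45° = 1.0355 × 0.7071 = 0.7322
α = arctan(0.7322) = 36.21°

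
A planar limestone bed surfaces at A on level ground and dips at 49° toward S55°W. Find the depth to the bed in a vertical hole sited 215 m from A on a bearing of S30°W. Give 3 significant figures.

The hole lies 25° from the dip direction, so the down-dip offset is 215 × cos 25° = 194.86 m.
Depth = down-dip offset × tan(dip) = 194.86 × tan 49° = 194.86 × 1.1504
Depth = 224.16 m

224 m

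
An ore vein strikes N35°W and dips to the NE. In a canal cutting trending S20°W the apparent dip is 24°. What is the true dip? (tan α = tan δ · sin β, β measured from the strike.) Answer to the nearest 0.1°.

28.5°

β = acute angle between strike N35°W and section S20°W = 55°.
tan δ = tan α / sin β = tan 24° / sin 55° = 0.4452 / 0.8192 = 0.5435
true dip = arctan 0.5435 = 28.53°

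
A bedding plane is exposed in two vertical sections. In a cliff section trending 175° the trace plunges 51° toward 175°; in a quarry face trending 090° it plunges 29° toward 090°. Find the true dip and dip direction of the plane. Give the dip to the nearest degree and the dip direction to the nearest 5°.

true dip 53°, dip direction 155°

Each apparent-dip line lies in the plane. As unit vectors (x east, y north, z up), v₁ plunges 51°→175° and v₂ plunges 29°→090°.
The plane normal is n = v₁ × v₂ ∝ (0.304, -0.653, 0.548).
Dip δ = arctan(|n_h|/n_z) = arctan(0.720/0.548) = 52.7°.
The horizontal component of n points toward azimuth atan2(n_x, n_y) = 155°, the dip direction.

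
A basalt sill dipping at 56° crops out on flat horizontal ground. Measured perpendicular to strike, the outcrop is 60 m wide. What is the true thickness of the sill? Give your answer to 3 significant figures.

49.7 m

True thickness t = w · sin(dip) = 60 × sin 56°
t = 60 × 0.8290 = 49.742 m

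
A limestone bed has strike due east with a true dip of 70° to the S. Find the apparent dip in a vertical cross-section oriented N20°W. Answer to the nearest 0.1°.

68.8°

The strike is due east and the section trends N20°W; the acute angle between them is β = 70°.
tan(apparent dip) = tan 70° · sin 70° = 2.5818
apparent dip = arctan 2.5818 = 68.83°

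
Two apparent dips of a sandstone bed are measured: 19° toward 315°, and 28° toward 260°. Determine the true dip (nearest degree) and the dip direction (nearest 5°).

true dip 28°, dip direction 265°

The two traces are lines in the plane: v₁ = (sin 315°·cos 19°, cos 315°·cos 19°, −sin 19°), v₂ = (sin 260°·cos 28°, cos 260°·cos 28°, −sin 28°).
n = v₁ × v₂ = (-0.364, -0.031, 0.684) (taken with n_z > 0).
True dip = arccos(n_z / |n|) = arccos(0.8822) = 28.1°.
The horizontal component of n points toward azimuth atan2(n_x, n_y) = 265°, the dip direction.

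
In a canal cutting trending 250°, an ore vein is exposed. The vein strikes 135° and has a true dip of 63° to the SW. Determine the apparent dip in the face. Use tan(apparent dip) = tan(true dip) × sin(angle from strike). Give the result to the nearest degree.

The section lies 65° from the strike.
tan(apparent dip) = tan 63° · sin 65° = 1.7787
α = arctan(1.7787) = 60.66°

61°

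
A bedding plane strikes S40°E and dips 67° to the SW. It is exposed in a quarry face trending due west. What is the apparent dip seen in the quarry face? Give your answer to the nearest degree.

61°

Angle between strike (S40°E) and section (due west): β = 50°.
tan(apparent dip) = tan 67° · sin 50° = 1.8047
apparent dip = arctan 1.8047 = 61.01°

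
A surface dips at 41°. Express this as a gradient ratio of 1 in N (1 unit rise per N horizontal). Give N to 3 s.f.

1 : N means tan θ = 1/N, so N = 1/tan 41° = 1/0.8693

1 in 1.15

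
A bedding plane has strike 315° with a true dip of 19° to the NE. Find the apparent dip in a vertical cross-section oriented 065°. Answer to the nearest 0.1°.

17.9°

The strike is 315° and the section trends 065°; the acute angle between them is β = 70°.
tan(apparent dip) = tan 19° · sin 70° = 0.3236
apparent dip = arctan 0.3236 = 17.93°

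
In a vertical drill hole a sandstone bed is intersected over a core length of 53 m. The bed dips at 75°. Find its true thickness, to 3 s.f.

True thickness t = h · cos(dip) = 53 × cos 75°
t = 53 × 0.2588 = 13.717 m

13.7 m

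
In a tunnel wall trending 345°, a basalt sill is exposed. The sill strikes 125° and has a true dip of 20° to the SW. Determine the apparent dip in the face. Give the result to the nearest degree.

The strike is 125° and the section trends 345°; the acute angle between them is β = 40°.
tan(apparent dip) = tan 20° · sin 40° = 0.2340
apparent dip = arctan 0.2340 = 13.17°

13°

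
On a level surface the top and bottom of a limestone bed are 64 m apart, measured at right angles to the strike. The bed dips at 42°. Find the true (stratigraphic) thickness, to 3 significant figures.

True thickness t = w · sin(dip) = 64 × sin 42°
t = 64 × 0.6691 = 42.824 m

42.8 m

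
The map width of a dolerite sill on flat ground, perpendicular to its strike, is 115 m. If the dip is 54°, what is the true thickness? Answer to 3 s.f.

True thickness t = w · sin(dip) = 115 × sin 54°
t = 115 × 0.8090 = 93.037 m

93.0 m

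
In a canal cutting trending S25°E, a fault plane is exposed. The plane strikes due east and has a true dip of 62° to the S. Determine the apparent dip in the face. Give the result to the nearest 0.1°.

The section lies 65° from the strike.
tan(apparent dip) = tan 62° · sin 65° = 1.7045
α = arctan(1.7045) = 59.60°

59.6°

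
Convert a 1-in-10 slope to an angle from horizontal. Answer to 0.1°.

tan θ = 1/10 = 0.1000
θ = arctan(0.1000) = 5.71°

5.7°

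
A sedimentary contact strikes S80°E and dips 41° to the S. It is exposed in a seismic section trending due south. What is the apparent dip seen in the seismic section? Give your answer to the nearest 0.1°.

40.6°

The section lies 80° from the strike.
tan α = tan 41° × sin 80° = 0.8693 × 0.9848 = 0.8561
α = arctan(0.8561) = 40.57°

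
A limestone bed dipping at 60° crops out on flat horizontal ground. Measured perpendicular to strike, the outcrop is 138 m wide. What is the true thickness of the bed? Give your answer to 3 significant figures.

True thickness t = w · sin(dip) = 138 × sin 60°
t = 138 × 0.8660 = 119.512 m

120 m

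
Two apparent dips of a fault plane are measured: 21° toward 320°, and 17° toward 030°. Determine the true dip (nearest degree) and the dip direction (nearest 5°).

Each apparent-dip line lies in the plane. As unit vectors (x east, y north, z up), v₁ plunges 21°→320° and v₂ plunges 17°→030°.
The plane normal is n = v₁ × v₂ ∝ (-0.088, 0.347, 0.839).
True dip = arccos(n_z / |n|) = arccos(0.9199) = 23.1°.
Dip direction = atan2(-0.088, 0.347) = 346° (azimuth of n's horizontal projection).

true dip 23°, dip direction 345°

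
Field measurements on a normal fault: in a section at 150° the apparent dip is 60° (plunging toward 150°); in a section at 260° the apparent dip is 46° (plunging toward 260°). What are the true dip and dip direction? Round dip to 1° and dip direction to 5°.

true dip 68°, dip direction 195°

Represent each trace as a vector plunging at its apparent dip toward its trend (east-north-up frame): v₁ = (0.250, -0.433, -0.866), v₂ = (-0.684, -0.121, -0.719).
The plane normal is n = v₁ × v₂ ∝ (-0.207, -0.772, 0.326).
tan δ = √(n_x²+n_y²)/n_z = 0.800/0.326, so δ = 67.8°.
The horizontal component of n points toward azimuth atan2(n_x, n_y) = 195°, the dip direction.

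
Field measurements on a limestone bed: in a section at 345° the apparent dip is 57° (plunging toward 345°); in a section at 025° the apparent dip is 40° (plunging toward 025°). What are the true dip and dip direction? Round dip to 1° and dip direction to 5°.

Each apparent-dip line lies in the plane. As unit vectors (x east, y north, z up), v₁ plunges 57°→345° and v₂ plunges 40°→025°.
Cross product v₁ × v₂ gives the pole to the plane: n ∝ (-0.244, 0.362, 0.268).
tan δ = √(n_x²+n_y²)/n_z = 0.437/0.268, so δ = 58.4°.
The horizontal component of n points toward azimuth atan2(n_x, n_y) = 326°, the dip direction.

true dip 58°, dip direction 325°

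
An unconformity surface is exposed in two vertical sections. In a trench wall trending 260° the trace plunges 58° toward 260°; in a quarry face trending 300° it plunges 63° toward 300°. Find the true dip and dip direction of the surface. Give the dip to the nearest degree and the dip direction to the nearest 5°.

The two traces are lines in the plane: v₁ = (sin 260°·cos 58°, cos 260°·cos 58°, −sin 58°), v₂ = (sin 300°·cos 63°, cos 300°·cos 63°, −sin 63°).
n = v₁ × v₂ = (-0.274, 0.132, 0.155) (taken with n_z > 0).
True dip = arccos(n_z / |n|) = arccos(0.4529) = 63.1°.
Dip direction = azimuth of (n_x, n_y) = atan2(-0.274, 0.132) = 296°.

true dip 63°, dip direction 295°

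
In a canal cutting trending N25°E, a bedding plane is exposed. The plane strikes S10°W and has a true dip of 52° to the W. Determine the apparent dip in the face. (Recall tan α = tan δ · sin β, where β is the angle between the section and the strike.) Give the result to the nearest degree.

The section lies 15° from the strike.
tan(apparent dip) = tan 52° · sin 15° = 0.3313
α = arctan(0.3313) = 18.33°

18°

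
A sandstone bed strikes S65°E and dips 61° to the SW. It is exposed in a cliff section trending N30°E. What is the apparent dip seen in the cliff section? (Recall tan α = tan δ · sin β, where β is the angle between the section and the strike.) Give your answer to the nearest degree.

Angle between strike (S65°E) and section (N30°E): β = 85°.
tan α = tan 61° × sin 85° = 1.8040 × 0.9962 = 1.7972
α = arctan(1.7972) = 60.91°

61°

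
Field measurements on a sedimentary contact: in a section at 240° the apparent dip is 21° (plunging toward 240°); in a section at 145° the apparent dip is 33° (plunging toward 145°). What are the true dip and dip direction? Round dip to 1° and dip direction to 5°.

true dip 38°, dip direction 180°

Each apparent-dip line lies in the plane. As unit vectors (x east, y north, z up), v₁ plunges 21°→240° and v₂ plunges 33°→145°.
n = v₁ × v₂ = (0.008, -0.613, 0.780) (taken with n_z > 0).
Dip δ = arctan(|n_h|/n_z) = arctan(0.613/0.780) = 38.2°.
Dip direction = azimuth of (n_x, n_y) = atan2(0.008, -0.613) = 179°.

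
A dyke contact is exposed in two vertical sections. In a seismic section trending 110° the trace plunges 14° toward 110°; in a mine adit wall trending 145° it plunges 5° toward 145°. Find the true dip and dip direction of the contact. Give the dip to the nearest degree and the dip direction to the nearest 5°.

Represent each trace as a vector plunging at its apparent dip toward its trend (east-north-up frame): v₁ = (0.912, -0.332, -0.242), v₂ = (0.571, -0.816, -0.087).
Cross product v₁ × v₂ gives the pole to the plane: n ∝ (0.168, 0.059, 0.554).
tan δ = √(n_x²+n_y²)/n_z = 0.178/0.554, so δ = 17.8°.
Dip direction = azimuth of (n_x, n_y) = atan2(0.168, 0.059) = 71°.

true dip 18°, dip direction 070°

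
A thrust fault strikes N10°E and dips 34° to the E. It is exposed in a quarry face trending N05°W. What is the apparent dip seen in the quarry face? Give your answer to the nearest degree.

10°

Angle between strike (N10°E) and section (N05°W): β = 15°.
tan(apparent dip) = tan 34° · sin 15° = 0.1746
apparent dip = arctan 0.1746 = 9.90°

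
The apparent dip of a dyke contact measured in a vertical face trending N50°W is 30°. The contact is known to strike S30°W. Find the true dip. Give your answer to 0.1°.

30.4°

β = acute angle between strike S30°W and section N50°W = 80°.
tan δ = tan α / sin β = tan 30° / sin 80° = 0.5774 / 0.9848 = 0.5863
true dip = arctan 0.5863 = 30.38°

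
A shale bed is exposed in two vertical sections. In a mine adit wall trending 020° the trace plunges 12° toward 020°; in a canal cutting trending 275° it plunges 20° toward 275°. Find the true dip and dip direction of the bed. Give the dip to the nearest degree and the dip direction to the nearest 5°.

Each apparent-dip line lies in the plane. As unit vectors (x east, y north, z up), v₁ plunges 12°→020° and v₂ plunges 20°→275°.
Cross product v₁ × v₂ gives the pole to the plane: n ∝ (-0.297, 0.309, 0.888).
True dip = arccos(n_z / |n|) = arccos(0.9005) = 25.8°.
Dip direction = atan2(-0.297, 0.309) = 316° (azimuth of n's horizontal projection).

true dip 26°, dip direction 315°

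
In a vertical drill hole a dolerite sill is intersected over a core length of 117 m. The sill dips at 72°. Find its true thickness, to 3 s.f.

36.2 m

True thickness t = h · cos(dip) = 117 × cos 72°
t = 117 × 0.3090 = 36.155 m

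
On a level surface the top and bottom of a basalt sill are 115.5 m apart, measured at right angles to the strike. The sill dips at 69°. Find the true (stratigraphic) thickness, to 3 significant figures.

108 m

True thickness t = w · sin(dip) = 115.5 × sin 69°
t = 115.5 × 0.9336 = 107.829 m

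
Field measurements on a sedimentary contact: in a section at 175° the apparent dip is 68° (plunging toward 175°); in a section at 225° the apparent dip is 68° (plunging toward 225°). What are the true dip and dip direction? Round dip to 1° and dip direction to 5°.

Represent each trace as a vector plunging at its apparent dip toward its trend (east-north-up frame): v₁ = (0.033, -0.373, -0.927), v₂ = (-0.265, -0.265, -0.927).
The plane normal is n = v₁ × v₂ ∝ (-0.100, -0.276, 0.107).
tan δ = √(n_x²+n_y²)/n_z = 0.294/0.107, so δ = 69.9°.
The horizontal component of n points toward azimuth atan2(n_x, n_y) = 200°, the dip direction.

true dip 70°, dip direction 200°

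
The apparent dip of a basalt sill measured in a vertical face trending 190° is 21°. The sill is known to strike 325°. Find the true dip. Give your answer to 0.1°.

The section is 45° from the strike.
tan δ = tan α / sin β = tan 21° / sin 45° = 0.3839 / 0.7071 = 0.5429
true dip = arctan 0.5429 = 28.50°

28.5°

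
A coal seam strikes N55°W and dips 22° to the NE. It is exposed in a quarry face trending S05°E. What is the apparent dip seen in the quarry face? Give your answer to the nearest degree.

17°

The section lies 50° from the strike.
tan α = tan 22° × sin 50° = 0.4040 × 0.7660 = 0.3095
α = arctan(0.3095) = 17.20°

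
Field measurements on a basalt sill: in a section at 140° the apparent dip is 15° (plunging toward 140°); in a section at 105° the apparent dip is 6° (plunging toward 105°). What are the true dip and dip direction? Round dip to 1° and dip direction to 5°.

The two traces are lines in the plane: v₁ = (sin 140°·cos 15°, cos 140°·cos 15°, −sin 15°), v₂ = (sin 105°·cos 6°, cos 105°·cos 6°, −sin 6°).
The plane normal is n = v₁ × v₂ ∝ (0.011, -0.184, 0.551).
tan δ = √(n_x²+n_y²)/n_z = 0.184/0.551, so δ = 18.5°.
The horizontal component of n points toward azimuth atan2(n_x, n_y) = 177°, the dip direction.

true dip 18°, dip direction 175°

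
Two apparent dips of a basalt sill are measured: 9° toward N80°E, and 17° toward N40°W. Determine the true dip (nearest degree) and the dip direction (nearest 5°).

true dip 25°, dip direction 010°

The two traces are lines in the plane: v₁ = (sin 80°·cos 9°, cos 80°·cos 9°, −sin 9°), v₂ = (sin 320°·cos 17°, cos 320°·cos 17°, −sin 17°).
n = v₁ × v₂ = (0.064, 0.381, 0.818) (taken with n_z > 0).
tan δ = √(n_x²+n_y²)/n_z = 0.386/0.818, so δ = 25.3°.
Dip direction = atan2(0.064, 0.381) = 10° (azimuth of n's horizontal projection).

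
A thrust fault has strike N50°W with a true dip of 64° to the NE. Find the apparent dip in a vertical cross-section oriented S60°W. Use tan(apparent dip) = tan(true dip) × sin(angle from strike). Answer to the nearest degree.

63°

The strike is N50°W and the section trends S60°W; the acute angle between them is β = 70°.
tan α = tan 64° × sin 70° = 2.0503 × 0.9397 = 1.9267
α = arctan(1.9267) = 62.57°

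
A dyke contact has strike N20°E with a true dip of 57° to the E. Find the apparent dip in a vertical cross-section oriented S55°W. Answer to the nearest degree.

41°

The section lies 35° from the strike.
tan(apparent dip) = tan 57° · sin 35° = 0.8832
α = arctan(0.8832) = 41.45°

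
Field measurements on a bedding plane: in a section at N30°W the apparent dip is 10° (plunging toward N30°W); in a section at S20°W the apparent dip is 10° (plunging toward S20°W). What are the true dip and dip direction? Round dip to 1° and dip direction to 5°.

The two traces are lines in the plane: v₁ = (sin 330°·cos 10°, cos 330°·cos 10°, −sin 10°), v₂ = (sin 200°·cos 10°, cos 200°·cos 10°, −sin 10°).
The plane normal is n = v₁ × v₂ ∝ (-0.309, -0.027, 0.743).
Dip δ = arctan(|n_h|/n_z) = arctan(0.310/0.743) = 22.6°.
The horizontal component of n points toward azimuth atan2(n_x, n_y) = 265°, the dip direction.

true dip 23°, dip direction 265°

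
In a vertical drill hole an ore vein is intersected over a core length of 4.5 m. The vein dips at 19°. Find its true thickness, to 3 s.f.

4.25 m

True thickness t = h · cos(dip) = 4.5 × cos 19°
t = 4.5 × 0.9455 = 4.255 m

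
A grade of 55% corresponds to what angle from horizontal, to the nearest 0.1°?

28.8°

tan θ = 55/100 = 0.5500
θ = arctan(0.5500) = 28.81°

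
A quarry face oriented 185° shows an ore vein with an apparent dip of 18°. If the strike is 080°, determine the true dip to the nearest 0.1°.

18.6°

The section is 75° from the strike.
tan δ = tan α / sin β = tan 18° / sin 75° = 0.3249 / 0.9659 = 0.3364
true dip = arctan 0.3364 = 18.59°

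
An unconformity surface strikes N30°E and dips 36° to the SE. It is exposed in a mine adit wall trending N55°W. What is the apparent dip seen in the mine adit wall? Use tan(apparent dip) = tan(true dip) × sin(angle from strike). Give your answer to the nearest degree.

36°

Angle between strike (N30°E) and section (N55°W): β = 85°.
tan(apparent dip) = tan 36° · sin 85° = 0.7238
apparent dip = arctan 0.7238 = 35.90°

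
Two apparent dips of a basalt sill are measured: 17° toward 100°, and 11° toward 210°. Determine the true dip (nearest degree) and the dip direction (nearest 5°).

true dip 24°, dip direction 145°

The two traces are lines in the plane: v₁ = (sin 100°·cos 17°, cos 100°·cos 17°, −sin 17°), v₂ = (sin 210°·cos 11°, cos 210°·cos 11°, −sin 11°).
The plane normal is n = v₁ × v₂ ∝ (0.217, -0.323, 0.882).
True dip = arccos(n_z / |n|) = arccos(0.9149) = 23.8°.
Dip direction = atan2(0.217, -0.323) = 146° (azimuth of n's horizontal projection).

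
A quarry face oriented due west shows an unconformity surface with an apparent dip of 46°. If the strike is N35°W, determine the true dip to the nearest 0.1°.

51.7°

β = acute angle between strike N35°W and section due west = 55°.
tan(true dip) = tan 46° / sin 55° = 1.2641
true dip = arctan 1.2641 = 51.65°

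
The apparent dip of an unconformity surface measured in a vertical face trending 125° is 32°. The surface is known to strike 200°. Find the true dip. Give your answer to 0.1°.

β = acute angle between strike 200° and section 125° = 75°.
tan(true dip) = tan 32° / sin 75° = 0.6469
true dip = arctan 0.6469 = 32.90°

32.9°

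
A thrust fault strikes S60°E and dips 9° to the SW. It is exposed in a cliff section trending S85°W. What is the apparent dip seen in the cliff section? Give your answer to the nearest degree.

5°

The strike is S60°E and the section trends S85°W; the acute angle between them is β = 35°.
tan α = tan 9° × sin 35° = 0.1584 × 0.5736 = 0.0908
apparent dip = arctan 0.0908 = 5.19°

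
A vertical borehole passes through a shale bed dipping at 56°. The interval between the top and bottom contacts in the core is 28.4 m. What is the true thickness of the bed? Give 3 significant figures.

True thickness t = h · cos(dip) = 28.4 × cos 56°
t = 28.4 × 0.5592 = 15.881 m

15.9 m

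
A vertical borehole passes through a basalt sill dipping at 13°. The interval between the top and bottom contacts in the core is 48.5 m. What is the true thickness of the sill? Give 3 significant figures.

47.3 m

True thickness t = h · cos(dip) = 48.5 × cos 13°
t = 48.5 × 0.9744 = 47.257 m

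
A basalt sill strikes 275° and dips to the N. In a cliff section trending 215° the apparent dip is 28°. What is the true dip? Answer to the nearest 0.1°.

The section is 60° from the strike.
tan(true dip) = tan 28° / sin 60° = 0.6140
δ = arctan(0.6140) = 31.55°

31.5°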